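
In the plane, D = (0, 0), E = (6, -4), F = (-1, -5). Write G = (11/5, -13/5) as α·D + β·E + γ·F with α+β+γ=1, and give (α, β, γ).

Signed area of the reference triangle: [DEF] = ½·(0·(-4−(-5)) + 6·(-5−0) + (-1)·(0−(-4))) = ½·(0 − 30 − 4) = -17.
[GEF] = ½·((11/5)·(-4−(-5)) + 6·(-5−(-13/5)) + (-1)·(-13/5−(-4))) = ½·(11/5 − 72/5 − 7/5) = -34/5, so the D-coordinate is (-34/5)/(-17) = 2/5.
[DGF] = ½·(0·(-13/5−(-5)) + (11/5)·(-5−0) + (-1)·(0−(-13/5))) = ½·(0 − 11 − 13/5) = -34/5, so the E-coordinate is 2/5.
[DEG] = ½·(0·(-4−(-13/5)) + 6·(-13/5−0) + (11/5)·(0−(-4))) = ½·(0 − 78/5 + 44/5) = -17/5, so the F-coordinate is 1/5.
Check: 2/5 + 2/5 + 1/5 = 1.

(2/5, 2/5, 1/5)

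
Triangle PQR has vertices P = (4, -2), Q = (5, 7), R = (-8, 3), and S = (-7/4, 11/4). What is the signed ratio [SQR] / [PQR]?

[PQR] = ½·(4·(7−3) + 5·(3−(-2)) + (-8)·(-2−7)) = ½·(16 + 25 + 72) = 113/2.
[SQR] = ½·((-7/4)·(7−3) + 5·(3−(11/4)) + (-8)·(11/4−7)) = ½·(-7 + 5/4 + 34) = 113/8, so the ratio is (113/8)/(113/2) = 1/4.

1/4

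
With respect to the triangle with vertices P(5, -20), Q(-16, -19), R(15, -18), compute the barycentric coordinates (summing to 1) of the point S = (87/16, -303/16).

Signed area of the reference triangle: [PQR] = ½·(5·(-19−(-18)) + (-16)·(-18−(-20)) + 15·(-20−(-19))) = ½·(-5 − 32 − 15) = -26.
[SQR] = ½·((87/16)·(-19−(-18)) + (-16)·(-18−(-303/16)) + 15·(-303/16−(-19))) = ½·(-87/16 − 15 + 15/16) = -39/4, so the P-coordinate is (-39/4)/(-26) = 3/8.
[PSR] = ½·(5·(-303/16−(-18)) + (87/16)·(-18−(-20)) + 15·(-20−(-303/16))) = ½·(-75/16 + 87/8 − 255/16) = -39/8, so the Q-coordinate is 3/16.
[PQS] = ½·(5·(-19−(-303/16)) + (-16)·(-303/16−(-20)) + (87/16)·(-20−(-19))) = ½·(-5/16 − 17 − 87/16) = -91/8, so the R-coordinate is 7/16.
Check: 3/8 + 3/16 + 7/16 = 1.

(3/8, 3/16, 7/16)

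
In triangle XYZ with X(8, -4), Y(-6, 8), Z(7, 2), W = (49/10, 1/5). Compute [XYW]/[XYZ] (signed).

3/10

[XYZ] = ½·(8·(8−2) + (-6)·(2−(-4)) + 7·(-4−8)) = ½·(48 − 36 − 84) = -36.
[XYW] = ½·(8·(8−(1/5)) + (-6)·(1/5−(-4)) + (49/10)·(-4−8)) = ½·(312/5 − 126/5 − 294/5) = -54/5, so the ratio is (-54/5)/(-36) = 3/10.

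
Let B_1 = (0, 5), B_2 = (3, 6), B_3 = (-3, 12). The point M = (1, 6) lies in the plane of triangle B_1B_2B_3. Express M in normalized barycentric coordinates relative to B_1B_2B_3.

(1/2, 5/12, 1/12)

Signed area of the reference triangle: [B_1B_2B_3] = ½·(0·(6−12) + 3·(12−5) + (-3)·(5−6)) = ½·(0 + 21 + 3) = 12.
[MB_2B_3] = ½·(1·(6−12) + 3·(12−6) + (-3)·(6−6)) = ½·(-6 + 18 + 0) = 6, so the B_1-coordinate is 6/12 = 1/2.
[B_1MB_3] = ½·(0·(6−12) + 1·(12−5) + (-3)·(5−6)) = ½·(0 + 7 + 3) = 5, so the B_2-coordinate is 5/12.
[B_1B_2M] = ½·(0·(6−6) + 3·(6−5) + 1·(5−6)) = ½·(0 + 3 − 1) = 1, so the B_3-coordinate is 1/12.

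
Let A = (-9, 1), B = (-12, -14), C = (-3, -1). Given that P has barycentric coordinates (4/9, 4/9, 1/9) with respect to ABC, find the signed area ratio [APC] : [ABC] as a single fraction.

The signed ratio [APC]/[ABC] equals the barycentric coordinate of P at vertex B, which is 4/9.

4/9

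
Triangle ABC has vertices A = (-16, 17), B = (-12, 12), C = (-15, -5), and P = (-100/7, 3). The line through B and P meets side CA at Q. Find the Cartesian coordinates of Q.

(-76/5, -3/5)

Barycentric coordinates of P with respect to ABC: (1/7, 2/7, 4/7).
On side CA the B-coordinate is zero; dropping P's B-weight 2/7 and renormalizing the remaining 4/7 : 1/7 gives weights 4/5, 1/5 on C, A.
Q = (4/5)·(-15, -5) + (1/5)·(-16, 17) = (-76/5, -3/5).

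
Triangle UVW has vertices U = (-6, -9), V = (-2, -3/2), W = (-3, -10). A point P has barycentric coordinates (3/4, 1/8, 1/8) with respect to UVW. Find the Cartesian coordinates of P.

P = (3/4)·U + (1/8)·V + (1/8)·W.
x-coordinate: (3/4)·(-6) + (1/8)·(-2) + (1/8)·(-3) = -41/8.
y-coordinate: (3/4)·(-9) + (1/8)·(-3/2) + (1/8)·(-10) = -131/16.

(-41/8, -131/16)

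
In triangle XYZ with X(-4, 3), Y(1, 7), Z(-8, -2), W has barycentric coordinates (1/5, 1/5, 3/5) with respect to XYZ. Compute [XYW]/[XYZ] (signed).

3/5

The signed ratio [XYW]/[XYZ] equals the barycentric coordinate of W at vertex Z, which is 3/5.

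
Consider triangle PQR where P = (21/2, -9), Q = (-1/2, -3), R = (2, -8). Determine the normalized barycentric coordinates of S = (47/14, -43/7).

(2/7, 3/7, 2/7)

Signed area of the reference triangle: [PQR] = ½·((21/2)·(-3−(-8)) + (-1/2)·(-8−(-9)) + 2·(-9−(-3))) = ½·(105/2 − 1/2 − 12) = 20.
[SQR] = ½·((47/14)·(-3−(-8)) + (-1/2)·(-8−(-43/7)) + 2·(-43/7−(-3))) = ½·(235/14 + 13/14 − 44/7) = 40/7, so the P-coordinate is (40/7)/20 = 2/7.
[PSR] = ½·((21/2)·(-43/7−(-8)) + (47/14)·(-8−(-9)) + 2·(-9−(-43/7))) = ½·(39/2 + 47/14 − 40/7) = 60/7, so the Q-coordinate is 3/7.
[PQS] = ½·((21/2)·(-3−(-43/7)) + (-1/2)·(-43/7−(-9)) + (47/14)·(-9−(-3))) = ½·(33 − 10/7 − 141/7) = 40/7, so the R-coordinate is 2/7.
Check: 2/7 + 3/7 + 2/7 = 1.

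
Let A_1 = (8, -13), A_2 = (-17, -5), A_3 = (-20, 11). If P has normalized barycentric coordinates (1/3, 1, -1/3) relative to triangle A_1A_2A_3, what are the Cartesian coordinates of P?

P = (1/3)·A_1 + 1·A_2 + (-1/3)·A_3.
x-coordinate: (1/3)·8 + 1·(-17) + (-1/3)·(-20) = -23/3.
y-coordinate: (1/3)·(-13) + 1·(-5) + (-1/3)·11 = -13.

(-23/3, -13)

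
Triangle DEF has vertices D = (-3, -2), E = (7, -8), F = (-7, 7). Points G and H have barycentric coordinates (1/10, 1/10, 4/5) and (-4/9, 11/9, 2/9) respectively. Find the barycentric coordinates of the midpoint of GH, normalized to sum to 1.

Since both coordinate triples sum to 1, the midpoint's barycentrics are the componentwise average.
(1/10+-4/9)/2 = -31/180; similarly 119/180 and 23/45.

(-31/180, 119/180, 23/45)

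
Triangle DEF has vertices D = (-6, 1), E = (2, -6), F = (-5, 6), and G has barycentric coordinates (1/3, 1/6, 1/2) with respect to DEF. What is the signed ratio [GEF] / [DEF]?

1/3

The signed ratio [GEF]/[DEF] equals the barycentric coordinate of G at vertex D, which is 1/3.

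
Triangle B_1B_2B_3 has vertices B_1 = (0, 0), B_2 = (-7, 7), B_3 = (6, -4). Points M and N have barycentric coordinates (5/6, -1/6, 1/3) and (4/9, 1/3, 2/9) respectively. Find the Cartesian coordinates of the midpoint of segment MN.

Barycentric coordinates of the midpoint are the average: (23/36, 1/12, 5/18).
Converting: (23/36)·B_1 + (1/12)·B_2 + (5/18)·B_3 = (13/12, -19/36).

(13/12, -19/36)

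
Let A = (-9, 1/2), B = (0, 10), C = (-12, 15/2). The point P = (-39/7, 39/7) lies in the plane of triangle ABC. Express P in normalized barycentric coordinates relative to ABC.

Signed area of the reference triangle: [ABC] = ½·((-9)·(10−(15/2)) + 0·(15/2−(1/2)) + (-12)·(1/2−10)) = ½·(-45/2 + 0 + 114) = 183/4.
[PBC] = ½·((-39/7)·(10−(15/2)) + 0·(15/2−(39/7)) + (-12)·(39/7−10)) = ½·(-195/14 + 0 + 372/7) = 549/28, so the A-coordinate is (549/28)/(183/4) = 3/7.
[APC] = ½·((-9)·(39/7−(15/2)) + (-39/7)·(15/2−(1/2)) + (-12)·(1/2−(39/7))) = ½·(243/14 − 39 + 426/7) = 549/28, so the B-coordinate is 3/7.
[ABP] = ½·((-9)·(10−(39/7)) + 0·(39/7−(1/2)) + (-39/7)·(1/2−10)) = ½·(-279/7 + 0 + 741/14) = 183/28, so the C-coordinate is 1/7.

(3/7, 3/7, 1/7)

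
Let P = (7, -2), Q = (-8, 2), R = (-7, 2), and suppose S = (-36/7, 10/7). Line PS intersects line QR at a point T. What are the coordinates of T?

(-43/6, 2)

Barycentric coordinates of S with respect to PQR: (1/7, 1/7, 5/7).
On side QR the P-coordinate is zero; dropping S's P-weight 1/7 and renormalizing the remaining 1/7 : 5/7 gives weights 1/6, 5/6 on Q, R.
T = (1/6)·(-8, 2) + (5/6)·(-7, 2) = (-43/6, 2).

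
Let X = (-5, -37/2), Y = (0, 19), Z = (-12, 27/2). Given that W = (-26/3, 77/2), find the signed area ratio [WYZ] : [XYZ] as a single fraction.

-2/3

[XYZ] = ½·((-5)·(19−(27/2)) + 0·(27/2−(-37/2)) + (-12)·(-37/2−19)) = ½·(-55/2 + 0 + 450) = 845/4.
[WYZ] = ½·((-26/3)·(19−(27/2)) + 0·(27/2−(77/2)) + (-12)·(77/2−19)) = ½·(-143/3 + 0 − 234) = -845/6, so the ratio is (-845/6)/(845/4) = -2/3.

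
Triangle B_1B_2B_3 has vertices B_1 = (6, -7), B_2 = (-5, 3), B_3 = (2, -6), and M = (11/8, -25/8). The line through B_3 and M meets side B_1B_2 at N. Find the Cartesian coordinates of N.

(9/7, -19/7)

Barycentric coordinates of M with respect to B_1B_2B_3: (1/2, 3/8, 1/8).
On side B_1B_2 the B_3-coordinate is zero; dropping M's B_3-weight 1/8 and renormalizing the remaining 1/2 : 3/8 gives weights 4/7, 3/7 on B_1, B_2.
N = (4/7)·(6, -7) + (3/7)·(-5, 3) = (9/7, -19/7).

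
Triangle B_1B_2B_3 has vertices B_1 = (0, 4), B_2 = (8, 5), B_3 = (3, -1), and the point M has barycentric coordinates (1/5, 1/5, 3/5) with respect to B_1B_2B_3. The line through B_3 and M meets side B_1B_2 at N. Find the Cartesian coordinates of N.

(4, 9/2)

Line B_3M meets B_1B_2 where the B_3-coordinate vanishes; zeroing M's B_3-weight and renormalizing leaves B_1, B_2-weights 1/5 : 1/5 → (1/2, 1/2).
So N = (1/2)·B_1 + (1/2)·B_2 = (4, 9/2).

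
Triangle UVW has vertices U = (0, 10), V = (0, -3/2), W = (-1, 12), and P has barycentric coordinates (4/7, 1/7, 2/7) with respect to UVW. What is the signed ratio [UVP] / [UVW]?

The signed ratio [UVP]/[UVW] equals the barycentric coordinate of P at vertex W, which is 2/7.

2/7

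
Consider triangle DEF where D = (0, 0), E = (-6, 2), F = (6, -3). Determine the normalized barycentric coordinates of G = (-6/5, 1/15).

(2/15, 8/15, 1/3)

Signed area of the reference triangle: [DEF] = ½·(0·(2−(-3)) + (-6)·(-3−0) + 6·(0−2)) = ½·(0 + 18 − 12) = 3.
[GEF] = ½·((-6/5)·(2−(-3)) + (-6)·(-3−(1/15)) + 6·(1/15−2)) = ½·(-6 + 92/5 − 58/5) = 2/5, so the D-coordinate is (2/5)/3 = 2/15.
[DGF] = ½·(0·(1/15−(-3)) + (-6/5)·(-3−0) + 6·(0−(1/15))) = ½·(0 + 18/5 − 2/5) = 8/5, so the E-coordinate is 8/15.
[DEG] = ½·(0·(2−(1/15)) + (-6)·(1/15−0) + (-6/5)·(0−2)) = ½·(0 − 2/5 + 12/5) = 1, so the F-coordinate is 1/3.
Check: 2/15 + 8/15 + 1/3 = 1.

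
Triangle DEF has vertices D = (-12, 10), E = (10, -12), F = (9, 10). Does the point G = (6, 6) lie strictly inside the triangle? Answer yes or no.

yes

Barycentric coordinates of G: (5/33, 2/11, 2/3).
The three coordinates are positive, positive, positive; a point is interior exactly when all three are positive.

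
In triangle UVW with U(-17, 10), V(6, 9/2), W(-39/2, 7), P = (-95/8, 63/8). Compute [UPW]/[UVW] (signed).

[UVW] = ½·((-17)·(9/2−7) + 6·(7−10) + (-39/2)·(10−(9/2))) = ½·(85/2 − 18 − 429/4) = -331/8.
[UPW] = ½·((-17)·(63/8−7) + (-95/8)·(7−10) + (-39/2)·(10−(63/8))) = ½·(-119/8 + 285/8 − 663/16) = -331/32, so the ratio is (-331/32)/(-331/8) = 1/4.

1/4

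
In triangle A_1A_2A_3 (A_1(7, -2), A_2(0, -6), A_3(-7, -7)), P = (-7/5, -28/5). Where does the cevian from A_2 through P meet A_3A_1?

Barycentric coordinates of P with respect to A_1A_2A_3: (1/5, 2/5, 2/5).
On side A_3A_1 the A_2-coordinate is zero; dropping P's A_2-weight 2/5 and renormalizing the remaining 2/5 : 1/5 gives weights 2/3, 1/3 on A_3, A_1.
Q = (2/3)·(-7, -7) + (1/3)·(7, -2) = (-7/3, -16/3).

(-7/3, -16/3)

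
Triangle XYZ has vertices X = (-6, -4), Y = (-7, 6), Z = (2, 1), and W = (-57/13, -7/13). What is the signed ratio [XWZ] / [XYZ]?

3/13

[XYZ] = ½·((-6)·(6−1) + (-7)·(1−(-4)) + 2·(-4−6)) = ½·(-30 − 35 − 20) = -85/2.
[XWZ] = ½·((-6)·(-7/13−1) + (-57/13)·(1−(-4)) + 2·(-4−(-7/13))) = ½·(120/13 − 285/13 − 90/13) = -255/26, so the ratio is (-255/26)/(-85/2) = 3/13.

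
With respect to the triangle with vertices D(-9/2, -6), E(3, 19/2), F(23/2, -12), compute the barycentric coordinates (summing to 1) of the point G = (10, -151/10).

(1/5, -1/5, 1)

Signed area of the reference triangle: [DEF] = ½·((-9/2)·(19/2−(-12)) + 3·(-12−(-6)) + (23/2)·(-6−(19/2))) = ½·(-387/4 − 18 − 713/4) = -293/2.
[GEF] = ½·(10·(19/2−(-12)) + 3·(-12−(-151/10)) + (23/2)·(-151/10−(19/2))) = ½·(215 + 93/10 − 2829/10) = -293/10, so the D-coordinate is (-293/10)/(-293/2) = 1/5.
[DGF] = ½·((-9/2)·(-151/10−(-12)) + 10·(-12−(-6)) + (23/2)·(-6−(-151/10))) = ½·(279/20 − 60 + 2093/20) = 293/10, so the E-coordinate is -1/5.
[DEG] = ½·((-9/2)·(19/2−(-151/10)) + 3·(-151/10−(-6)) + 10·(-6−(19/2))) = ½·(-1107/10 − 273/10 − 155) = -293/2, so the F-coordinate is 1.
Check: 1/5 − 1/5 + 1 = 1.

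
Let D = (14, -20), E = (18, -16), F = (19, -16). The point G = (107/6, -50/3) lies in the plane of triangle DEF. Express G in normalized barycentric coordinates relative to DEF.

(1/6, 1/3, 1/2)

Signed area of the reference triangle: [DEF] = ½·(14·(-16−(-16)) + 18·(-16−(-20)) + 19·(-20−(-16))) = ½·(0 + 72 − 76) = -2.
[GEF] = ½·((107/6)·(-16−(-16)) + 18·(-16−(-50/3)) + 19·(-50/3−(-16))) = ½·(0 + 12 − 38/3) = -1/3, so the D-coordinate is (-1/3)/(-2) = 1/6.
[DGF] = ½·(14·(-50/3−(-16)) + (107/6)·(-16−(-20)) + 19·(-20−(-50/3))) = ½·(-28/3 + 214/3 − 190/3) = -2/3, so the E-coordinate is 1/3.
[DEG] = ½·(14·(-16−(-50/3)) + 18·(-50/3−(-20)) + (107/6)·(-20−(-16))) = ½·(28/3 + 60 − 214/3) = -1, so the F-coordinate is 1/2.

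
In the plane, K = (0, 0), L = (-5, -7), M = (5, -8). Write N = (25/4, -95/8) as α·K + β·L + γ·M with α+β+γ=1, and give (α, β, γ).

(-1/2, 1/8, 11/8)

Signed area of the reference triangle: [KLM] = ½·(0·(-7−(-8)) + (-5)·(-8−0) + 5·(0−(-7))) = ½·(0 + 40 + 35) = 75/2.
[NLM] = ½·((25/4)·(-7−(-8)) + (-5)·(-8−(-95/8)) + 5·(-95/8−(-7))) = ½·(25/4 − 155/8 − 195/8) = -75/4, so the K-coordinate is (-75/4)/(75/2) = -1/2.
[KNM] = ½·(0·(-95/8−(-8)) + (25/4)·(-8−0) + 5·(0−(-95/8))) = ½·(0 − 50 + 475/8) = 75/16, so the L-coordinate is 1/8.
[KLN] = ½·(0·(-7−(-95/8)) + (-5)·(-95/8−0) + (25/4)·(0−(-7))) = ½·(0 + 475/8 + 175/4) = 825/16, so the M-coordinate is 11/8.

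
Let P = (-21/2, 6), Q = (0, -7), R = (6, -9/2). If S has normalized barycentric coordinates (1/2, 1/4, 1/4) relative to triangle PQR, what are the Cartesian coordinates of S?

(-15/4, 1/8)

S = (1/2)·P + (1/4)·Q + (1/4)·R.
x-coordinate: (1/2)·(-21/2) + (1/4)·0 + (1/4)·6 = -15/4.
y-coordinate: (1/2)·6 + (1/4)·(-7) + (1/4)·(-9/2) = 1/8.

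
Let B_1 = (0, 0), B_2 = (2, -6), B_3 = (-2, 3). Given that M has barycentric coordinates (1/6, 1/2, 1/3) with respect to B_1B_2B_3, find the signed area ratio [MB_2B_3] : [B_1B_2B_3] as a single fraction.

1/6

The signed ratio [MB_2B_3]/[B_1B_2B_3] equals the barycentric coordinate of M at vertex B_1, which is 1/6.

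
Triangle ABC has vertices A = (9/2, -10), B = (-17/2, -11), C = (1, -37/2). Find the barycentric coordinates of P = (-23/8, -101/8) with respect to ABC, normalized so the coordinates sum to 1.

Signed area of the reference triangle: [ABC] = ½·((9/2)·(-11−(-37/2)) + (-17/2)·(-37/2−(-10)) + 1·(-10−(-11))) = ½·(135/4 + 289/4 + 1) = 107/2.
[PBC] = ½·((-23/8)·(-11−(-37/2)) + (-17/2)·(-37/2−(-101/8)) + 1·(-101/8−(-11))) = ½·(-345/16 + 799/16 − 13/8) = 107/8, so the A-coordinate is (107/8)/(107/2) = 1/4.
[APC] = ½·((9/2)·(-101/8−(-37/2)) + (-23/8)·(-37/2−(-10)) + 1·(-10−(-101/8))) = ½·(423/16 + 391/16 + 21/8) = 107/4, so the B-coordinate is 1/2.
[ABP] = ½·((9/2)·(-11−(-101/8)) + (-17/2)·(-101/8−(-10)) + (-23/8)·(-10−(-11))) = ½·(117/16 + 357/16 − 23/8) = 107/8, so the C-coordinate is 1/4.
Check: 1/4 + 1/2 + 1/4 = 1.

(1/4, 1/2, 1/4)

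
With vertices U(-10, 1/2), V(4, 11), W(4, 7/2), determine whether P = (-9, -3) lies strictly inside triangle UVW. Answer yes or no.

Barycentric coordinates of P: (13/14, -52/105, 17/30).
The three coordinates are positive, negative, positive; a point is interior exactly when all three are positive.

no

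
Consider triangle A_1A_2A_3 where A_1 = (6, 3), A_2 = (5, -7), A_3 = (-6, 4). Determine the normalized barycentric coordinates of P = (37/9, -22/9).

Signed area of the reference triangle: [A_1A_2A_3] = ½·(6·(-7−4) + 5·(4−3) + (-6)·(3−(-7))) = ½·(-66 + 5 − 60) = -121/2.
[PA_2A_3] = ½·((37/9)·(-7−4) + 5·(4−(-22/9)) + (-6)·(-22/9−(-7))) = ½·(-407/9 + 290/9 − 82/3) = -121/6, so the A_1-coordinate is (-121/6)/(-121/2) = 1/3.
[A_1PA_3] = ½·(6·(-22/9−4) + (37/9)·(4−3) + (-6)·(3−(-22/9))) = ½·(-116/3 + 37/9 − 98/3) = -605/18, so the A_2-coordinate is 5/9.
[A_1A_2P] = ½·(6·(-7−(-22/9)) + 5·(-22/9−3) + (37/9)·(3−(-7))) = ½·(-82/3 − 245/9 + 370/9) = -121/18, so the A_3-coordinate is 1/9.

(1/3, 5/9, 1/9)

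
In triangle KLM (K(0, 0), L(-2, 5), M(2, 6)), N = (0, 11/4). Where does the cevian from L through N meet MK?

Barycentric coordinates of N with respect to KLM: (1/2, 1/4, 1/4).
On side MK the L-coordinate is zero; dropping N's L-weight 1/4 and renormalizing the remaining 1/4 : 1/2 gives weights 1/3, 2/3 on M, K.
J = (1/3)·(2, 6) + (2/3)·(0, 0) = (2/3, 2).

(2/3, 2)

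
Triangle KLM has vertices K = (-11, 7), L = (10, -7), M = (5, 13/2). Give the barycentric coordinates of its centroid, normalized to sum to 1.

The centroid is the average of the vertices, so each weight is 1/3.

(1/3, 1/3, 1/3)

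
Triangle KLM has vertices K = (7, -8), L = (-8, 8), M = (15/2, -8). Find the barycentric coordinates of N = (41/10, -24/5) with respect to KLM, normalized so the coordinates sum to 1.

Signed area of the reference triangle: [KLM] = ½·(7·(8−(-8)) + (-8)·(-8−(-8)) + (15/2)·(-8−8)) = ½·(112 + 0 − 120) = -4.
[NLM] = ½·((41/10)·(8−(-8)) + (-8)·(-8−(-24/5)) + (15/2)·(-24/5−8)) = ½·(328/5 + 128/5 − 96) = -12/5, so the K-coordinate is (-12/5)/(-4) = 3/5.
[KNM] = ½·(7·(-24/5−(-8)) + (41/10)·(-8−(-8)) + (15/2)·(-8−(-24/5))) = ½·(112/5 + 0 − 24) = -4/5, so the L-coordinate is 1/5.
[KLN] = ½·(7·(8−(-24/5)) + (-8)·(-24/5−(-8)) + (41/10)·(-8−8)) = ½·(448/5 − 128/5 − 328/5) = -4/5, so the M-coordinate is 1/5.

(3/5, 1/5, 1/5)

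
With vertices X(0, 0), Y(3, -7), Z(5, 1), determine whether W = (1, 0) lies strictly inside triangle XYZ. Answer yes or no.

Barycentric coordinates of W: (15/19, 1/38, 7/38).
The three coordinates are positive, positive, positive; a point is interior exactly when all three are positive.

yes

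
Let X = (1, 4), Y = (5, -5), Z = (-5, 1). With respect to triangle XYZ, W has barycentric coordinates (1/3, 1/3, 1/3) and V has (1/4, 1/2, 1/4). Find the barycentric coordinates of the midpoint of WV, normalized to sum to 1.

Since both coordinate triples sum to 1, the midpoint's barycentrics are the componentwise average.
(1/3+1/4)/2 = 7/24; similarly 5/12 and 7/24.

(7/24, 5/12, 7/24)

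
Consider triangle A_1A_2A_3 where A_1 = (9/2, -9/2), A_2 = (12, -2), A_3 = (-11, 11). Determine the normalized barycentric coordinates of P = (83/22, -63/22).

(9/11, 1/11, 1/11)

Signed area of the reference triangle: [A_1A_2A_3] = ½·((9/2)·(-2−11) + 12·(11−(-9/2)) + (-11)·(-9/2−(-2))) = ½·(-117/2 + 186 + 55/2) = 155/2.
[PA_2A_3] = ½·((83/22)·(-2−11) + 12·(11−(-63/22)) + (-11)·(-63/22−(-2))) = ½·(-1079/22 + 1830/11 + 19/2) = 1395/22, so the A_1-coordinate is (1395/22)/(155/2) = 9/11.
[A_1PA_3] = ½·((9/2)·(-63/22−11) + (83/22)·(11−(-9/2)) + (-11)·(-9/2−(-63/22))) = ½·(-2745/44 + 2573/44 + 18) = 155/22, so the A_2-coordinate is 1/11.
[A_1A_2P] = ½·((9/2)·(-2−(-63/22)) + 12·(-63/22−(-9/2)) + (83/22)·(-9/2−(-2))) = ½·(171/44 + 216/11 − 415/44) = 155/22, so the A_3-coordinate is 1/11.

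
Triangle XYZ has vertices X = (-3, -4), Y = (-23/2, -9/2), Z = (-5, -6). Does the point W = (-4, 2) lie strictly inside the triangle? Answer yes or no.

no

Barycentric coordinates of W: (107/32, 7/8, -103/32).
The three coordinates are positive, positive, negative; a point is interior exactly when all three are positive.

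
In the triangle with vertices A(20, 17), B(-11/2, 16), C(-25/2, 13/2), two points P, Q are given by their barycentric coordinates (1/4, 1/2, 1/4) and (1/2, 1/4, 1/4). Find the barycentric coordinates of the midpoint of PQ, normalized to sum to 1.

(3/8, 3/8, 1/4)

Since both coordinate triples sum to 1, the midpoint's barycentrics are the componentwise average.
(1/4+1/2)/2 = 3/8; similarly 3/8 and 1/4.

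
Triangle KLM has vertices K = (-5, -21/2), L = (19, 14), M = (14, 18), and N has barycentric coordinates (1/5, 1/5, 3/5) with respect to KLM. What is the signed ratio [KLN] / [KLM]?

3/5

The signed ratio [KLN]/[KLM] equals the barycentric coordinate of N at vertex M, which is 3/5.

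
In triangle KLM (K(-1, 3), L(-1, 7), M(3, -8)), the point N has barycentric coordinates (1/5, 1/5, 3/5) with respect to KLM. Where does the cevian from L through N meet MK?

Line LN meets MK where the L-coordinate vanishes; zeroing N's L-weight and renormalizing leaves M, K-weights 3/5 : 1/5 → (3/4, 1/4).
So J = (3/4)·M + (1/4)·K = (2, -21/4).

(2, -21/4)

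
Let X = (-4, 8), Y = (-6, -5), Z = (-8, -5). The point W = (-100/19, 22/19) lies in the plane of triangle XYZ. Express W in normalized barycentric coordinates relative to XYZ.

(9/19, 8/19, 2/19)

Signed area of the reference triangle: [XYZ] = ½·((-4)·(-5−(-5)) + (-6)·(-5−8) + (-8)·(8−(-5))) = ½·(0 + 78 − 104) = -13.
[WYZ] = ½·((-100/19)·(-5−(-5)) + (-6)·(-5−(22/19)) + (-8)·(22/19−(-5))) = ½·(0 + 702/19 − 936/19) = -117/19, so the X-coordinate is (-117/19)/(-13) = 9/19.
[XWZ] = ½·((-4)·(22/19−(-5)) + (-100/19)·(-5−8) + (-8)·(8−(22/19))) = ½·(-468/19 + 1300/19 − 1040/19) = -104/19, so the Y-coordinate is 8/19.
[XYW] = ½·((-4)·(-5−(22/19)) + (-6)·(22/19−8) + (-100/19)·(8−(-5))) = ½·(468/19 + 780/19 − 1300/19) = -26/19, so the Z-coordinate is 2/19.
Check: 9/19 + 8/19 + 2/19 = 1.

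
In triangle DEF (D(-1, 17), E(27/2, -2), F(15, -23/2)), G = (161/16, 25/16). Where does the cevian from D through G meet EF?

Barycentric coordinates of G with respect to DEF: (1/4, 5/8, 1/8).
On side EF the D-coordinate is zero; dropping G's D-weight 1/4 and renormalizing the remaining 5/8 : 1/8 gives weights 5/6, 1/6 on E, F.
H = (5/6)·(27/2, -2) + (1/6)·(15, -23/2) = (55/4, -43/12).

(55/4, -43/12)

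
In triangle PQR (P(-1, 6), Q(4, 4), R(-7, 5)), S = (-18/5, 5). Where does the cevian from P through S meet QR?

(-17/4, 19/4)

Barycentric coordinates of S with respect to PQR: (1/5, 1/5, 3/5).
On side QR the P-coordinate is zero; dropping S's P-weight 1/5 and renormalizing the remaining 1/5 : 3/5 gives weights 1/4, 3/4 on Q, R.
T = (1/4)·(4, 4) + (3/4)·(-7, 5) = (-17/4, 19/4).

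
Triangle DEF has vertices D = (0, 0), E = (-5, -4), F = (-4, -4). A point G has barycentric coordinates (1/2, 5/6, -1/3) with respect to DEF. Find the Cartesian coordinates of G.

G = (1/2)·D + (5/6)·E + (-1/3)·F.
x-coordinate: (1/2)·0 + (5/6)·(-5) + (-1/3)·(-4) = -17/6.
y-coordinate: (1/2)·0 + (5/6)·(-4) + (-1/3)·(-4) = -2.

(-17/6, -2)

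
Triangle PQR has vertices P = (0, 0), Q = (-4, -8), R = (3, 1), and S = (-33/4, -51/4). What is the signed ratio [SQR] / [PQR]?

[PQR] = ½·(0·(-8−1) + (-4)·(1−0) + 3·(0−(-8))) = ½·(0 − 4 + 24) = 10.
[SQR] = ½·((-33/4)·(-8−1) + (-4)·(1−(-51/4)) + 3·(-51/4−(-8))) = ½·(297/4 − 55 − 57/4) = 5/2, so the ratio is (5/2)/10 = 1/4.

1/4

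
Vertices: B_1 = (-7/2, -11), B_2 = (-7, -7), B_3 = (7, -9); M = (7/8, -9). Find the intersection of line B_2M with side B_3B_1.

(7/2, -29/3)

Barycentric coordinates of M with respect to B_1B_2B_3: (1/4, 1/4, 1/2).
On side B_3B_1 the B_2-coordinate is zero; dropping M's B_2-weight 1/4 and renormalizing the remaining 1/2 : 1/4 gives weights 2/3, 1/3 on B_3, B_1.
N = (2/3)·(7, -9) + (1/3)·(-7/2, -11) = (7/2, -29/3).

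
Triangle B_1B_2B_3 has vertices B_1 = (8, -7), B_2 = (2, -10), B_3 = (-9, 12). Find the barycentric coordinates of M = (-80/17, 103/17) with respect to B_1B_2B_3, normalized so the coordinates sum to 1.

Signed area of the reference triangle: [B_1B_2B_3] = ½·(8·(-10−12) + 2·(12−(-7)) + (-9)·(-7−(-10))) = ½·(-176 + 38 − 27) = -165/2.
[MB_2B_3] = ½·((-80/17)·(-10−12) + 2·(12−(103/17)) + (-9)·(103/17−(-10))) = ½·(1760/17 + 202/17 − 2457/17) = -495/34, so the B_1-coordinate is (-495/34)/(-165/2) = 3/17.
[B_1MB_3] = ½·(8·(103/17−12) + (-80/17)·(12−(-7)) + (-9)·(-7−(103/17))) = ½·(-808/17 − 1520/17 + 1998/17) = -165/17, so the B_2-coordinate is 2/17.
[B_1B_2M] = ½·(8·(-10−(103/17)) + 2·(103/17−(-7)) + (-80/17)·(-7−(-10))) = ½·(-2184/17 + 444/17 − 240/17) = -990/17, so the B_3-coordinate is 12/17.

(3/17, 2/17, 12/17)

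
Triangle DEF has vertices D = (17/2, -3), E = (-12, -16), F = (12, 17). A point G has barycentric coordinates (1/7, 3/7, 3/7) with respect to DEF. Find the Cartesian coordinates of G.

G = (1/7)·D + (3/7)·E + (3/7)·F.
x-coordinate: (1/7)·(17/2) + (3/7)·(-12) + (3/7)·12 = 17/14.
y-coordinate: (1/7)·(-3) + (3/7)·(-16) + (3/7)·17 = 0.

(17/14, 0)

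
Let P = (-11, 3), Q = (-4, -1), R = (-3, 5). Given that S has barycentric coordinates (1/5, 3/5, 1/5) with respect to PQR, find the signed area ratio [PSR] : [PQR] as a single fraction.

The signed ratio [PSR]/[PQR] equals the barycentric coordinate of S at vertex Q, which is 3/5.

3/5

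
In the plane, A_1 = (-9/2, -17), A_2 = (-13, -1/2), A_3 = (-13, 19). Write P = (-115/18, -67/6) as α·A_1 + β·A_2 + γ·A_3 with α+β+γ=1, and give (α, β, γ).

Signed area of the reference triangle: [A_1A_2A_3] = ½·((-9/2)·(-1/2−19) + (-13)·(19−(-17)) + (-13)·(-17−(-1/2))) = ½·(351/4 − 468 + 429/2) = -663/8.
[PA_2A_3] = ½·((-115/18)·(-1/2−19) + (-13)·(19−(-67/6)) + (-13)·(-67/6−(-1/2))) = ½·(1495/12 − 2353/6 + 416/3) = -1547/24, so the A_1-coordinate is (-1547/24)/(-663/8) = 7/9.
[A_1PA_3] = ½·((-9/2)·(-67/6−19) + (-115/18)·(19−(-17)) + (-13)·(-17−(-67/6))) = ½·(543/4 − 230 + 455/6) = -221/24, so the A_2-coordinate is 1/9.
[A_1A_2P] = ½·((-9/2)·(-1/2−(-67/6)) + (-13)·(-67/6−(-17)) + (-115/18)·(-17−(-1/2))) = ½·(-48 − 455/6 + 1265/12) = -221/24, so the A_3-coordinate is 1/9.

(7/9, 1/9, 1/9)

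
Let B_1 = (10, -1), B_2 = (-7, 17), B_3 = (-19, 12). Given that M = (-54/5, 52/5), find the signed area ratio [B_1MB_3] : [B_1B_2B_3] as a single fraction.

[B_1B_2B_3] = ½·(10·(17−12) + (-7)·(12−(-1)) + (-19)·(-1−17)) = ½·(50 − 91 + 342) = 301/2.
[B_1MB_3] = ½·(10·(52/5−12) + (-54/5)·(12−(-1)) + (-19)·(-1−(52/5))) = ½·(-16 − 702/5 + 1083/5) = 301/10, so the ratio is (301/10)/(301/2) = 1/5.

1/5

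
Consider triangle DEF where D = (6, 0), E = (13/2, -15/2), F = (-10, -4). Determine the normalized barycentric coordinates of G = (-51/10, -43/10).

(1/10, 1/5, 7/10)

Signed area of the reference triangle: [DEF] = ½·(6·(-15/2−(-4)) + (13/2)·(-4−0) + (-10)·(0−(-15/2))) = ½·(-21 − 26 − 75) = -61.
[GEF] = ½·((-51/10)·(-15/2−(-4)) + (13/2)·(-4−(-43/10)) + (-10)·(-43/10−(-15/2))) = ½·(357/20 + 39/20 − 32) = -61/10, so the D-coordinate is (-61/10)/(-61) = 1/10.
[DGF] = ½·(6·(-43/10−(-4)) + (-51/10)·(-4−0) + (-10)·(0−(-43/10))) = ½·(-9/5 + 102/5 − 43) = -61/5, so the E-coordinate is 1/5.
[DEG] = ½·(6·(-15/2−(-43/10)) + (13/2)·(-43/10−0) + (-51/10)·(0−(-15/2))) = ½·(-96/5 − 559/20 − 153/4) = -427/10, so the F-coordinate is 7/10.
Check: 1/10 + 1/5 + 7/10 = 1.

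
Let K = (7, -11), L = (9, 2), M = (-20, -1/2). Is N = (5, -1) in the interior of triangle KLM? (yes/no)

yes

Barycentric coordinates of N: (77/372, 83/124, 23/186).
The three coordinates are positive, positive, positive; a point is interior exactly when all three are positive.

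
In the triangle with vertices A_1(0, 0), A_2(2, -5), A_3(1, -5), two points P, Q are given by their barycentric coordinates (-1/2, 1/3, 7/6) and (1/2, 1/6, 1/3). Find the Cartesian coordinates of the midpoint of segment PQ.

Barycentric coordinates of the midpoint are the average: (0, 1/4, 3/4).
Converting: 0·A_1 + (1/4)·A_2 + (3/4)·A_3 = (5/4, -5).

(5/4, -5)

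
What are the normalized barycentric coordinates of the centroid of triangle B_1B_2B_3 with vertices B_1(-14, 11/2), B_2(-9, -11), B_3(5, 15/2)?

The centroid is the average of the vertices, so each weight is 1/3.

(1/3, 1/3, 1/3)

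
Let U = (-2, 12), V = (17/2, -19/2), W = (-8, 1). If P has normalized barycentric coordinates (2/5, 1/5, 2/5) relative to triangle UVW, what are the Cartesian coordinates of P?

(-23/10, 33/10)

P = (2/5)·U + (1/5)·V + (2/5)·W.
x-coordinate: (2/5)·(-2) + (1/5)·(17/2) + (2/5)·(-8) = -23/10.
y-coordinate: (2/5)·12 + (1/5)·(-19/2) + (2/5)·1 = 33/10.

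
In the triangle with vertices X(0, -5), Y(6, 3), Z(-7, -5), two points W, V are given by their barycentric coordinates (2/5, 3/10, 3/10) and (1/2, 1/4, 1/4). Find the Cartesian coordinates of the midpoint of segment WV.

Barycentric coordinates of the midpoint are the average: (9/20, 11/40, 11/40).
Converting: (9/20)·X + (11/40)·Y + (11/40)·Z = (-11/40, -14/5).

(-11/40, -14/5)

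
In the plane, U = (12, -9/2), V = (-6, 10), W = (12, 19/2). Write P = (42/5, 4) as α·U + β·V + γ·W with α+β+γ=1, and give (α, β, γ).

(2/5, 1/5, 2/5)

Signed area of the reference triangle: [UVW] = ½·(12·(10−(19/2)) + (-6)·(19/2−(-9/2)) + 12·(-9/2−10)) = ½·(6 − 84 − 174) = -126.
[PVW] = ½·((42/5)·(10−(19/2)) + (-6)·(19/2−4) + 12·(4−10)) = ½·(21/5 − 33 − 72) = -252/5, so the U-coordinate is (-252/5)/(-126) = 2/5.
[UPW] = ½·(12·(4−(19/2)) + (42/5)·(19/2−(-9/2)) + 12·(-9/2−4)) = ½·(-66 + 588/5 − 102) = -126/5, so the V-coordinate is 1/5.
[UVP] = ½·(12·(10−4) + (-6)·(4−(-9/2)) + (42/5)·(-9/2−10)) = ½·(72 − 51 − 609/5) = -252/5, so the W-coordinate is 2/5.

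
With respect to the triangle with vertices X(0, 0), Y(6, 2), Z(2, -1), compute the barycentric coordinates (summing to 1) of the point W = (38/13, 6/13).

Signed area of the reference triangle: [XYZ] = ½·(0·(2−(-1)) + 6·(-1−0) + 2·(0−2)) = ½·(0 − 6 − 4) = -5.
[WYZ] = ½·((38/13)·(2−(-1)) + 6·(-1−(6/13)) + 2·(6/13−2)) = ½·(114/13 − 114/13 − 40/13) = -20/13, so the X-coordinate is (-20/13)/(-5) = 4/13.
[XWZ] = ½·(0·(6/13−(-1)) + (38/13)·(-1−0) + 2·(0−(6/13))) = ½·(0 − 38/13 − 12/13) = -25/13, so the Y-coordinate is 5/13.
[XYW] = ½·(0·(2−(6/13)) + 6·(6/13−0) + (38/13)·(0−2)) = ½·(0 + 36/13 − 76/13) = -20/13, so the Z-coordinate is 4/13.
Check: 4/13 + 5/13 + 4/13 = 1.

(4/13, 5/13, 4/13)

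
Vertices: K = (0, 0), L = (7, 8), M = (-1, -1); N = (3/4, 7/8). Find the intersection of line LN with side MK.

(-1/7, -1/7)

Barycentric coordinates of N with respect to KLM: (3/4, 1/8, 1/8).
On side MK the L-coordinate is zero; dropping N's L-weight 1/8 and renormalizing the remaining 1/8 : 3/4 gives weights 1/7, 6/7 on M, K.
J = (1/7)·(-1, -1) + (6/7)·(0, 0) = (-1/7, -1/7).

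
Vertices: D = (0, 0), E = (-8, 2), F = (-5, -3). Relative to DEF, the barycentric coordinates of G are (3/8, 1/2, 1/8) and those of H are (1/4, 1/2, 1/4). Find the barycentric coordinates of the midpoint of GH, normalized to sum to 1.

Since both coordinate triples sum to 1, the midpoint's barycentrics are the componentwise average.
(3/8+1/4)/2 = 5/16; similarly 1/2 and 3/16.

(5/16, 1/2, 3/16)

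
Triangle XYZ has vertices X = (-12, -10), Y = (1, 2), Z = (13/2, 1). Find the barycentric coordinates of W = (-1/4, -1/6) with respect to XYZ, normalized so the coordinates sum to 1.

Signed area of the reference triangle: [XYZ] = ½·((-12)·(2−1) + 1·(1−(-10)) + (13/2)·(-10−2)) = ½·(-12 + 11 − 78) = -79/2.
[WYZ] = ½·((-1/4)·(2−1) + 1·(1−(-1/6)) + (13/2)·(-1/6−2)) = ½·(-1/4 + 7/6 − 169/12) = -79/12, so the X-coordinate is (-79/12)/(-79/2) = 1/6.
[XWZ] = ½·((-12)·(-1/6−1) + (-1/4)·(1−(-10)) + (13/2)·(-10−(-1/6))) = ½·(14 − 11/4 − 767/12) = -79/3, so the Y-coordinate is 2/3.
[XYW] = ½·((-12)·(2−(-1/6)) + 1·(-1/6−(-10)) + (-1/4)·(-10−2)) = ½·(-26 + 59/6 + 3) = -79/12, so the Z-coordinate is 1/6.
Check: 1/6 + 2/3 + 1/6 = 1.

(1/6, 2/3, 1/6)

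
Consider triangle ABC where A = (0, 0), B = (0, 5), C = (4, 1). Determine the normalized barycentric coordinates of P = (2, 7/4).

(1/4, 1/4, 1/2)

Signed area of the reference triangle: [ABC] = ½·(0·(5−1) + 0·(1−0) + 4·(0−5)) = ½·(0 + 0 − 20) = -10.
[PBC] = ½·(2·(5−1) + 0·(1−(7/4)) + 4·(7/4−5)) = ½·(8 + 0 − 13) = -5/2, so the A-coordinate is (-5/2)/(-10) = 1/4.
[APC] = ½·(0·(7/4−1) + 2·(1−0) + 4·(0−(7/4))) = ½·(0 + 2 − 7) = -5/2, so the B-coordinate is 1/4.
[ABP] = ½·(0·(5−(7/4)) + 0·(7/4−0) + 2·(0−5)) = ½·(0 + 0 − 10) = -5, so the C-coordinate is 1/2.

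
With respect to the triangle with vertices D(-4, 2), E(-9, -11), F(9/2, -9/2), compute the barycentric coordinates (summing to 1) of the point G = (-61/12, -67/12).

(1/3, 1/2, 1/6)

Signed area of the reference triangle: [DEF] = ½·((-4)·(-11−(-9/2)) + (-9)·(-9/2−2) + (9/2)·(2−(-11))) = ½·(26 + 117/2 + 117/2) = 143/2.
[GEF] = ½·((-61/12)·(-11−(-9/2)) + (-9)·(-9/2−(-67/12)) + (9/2)·(-67/12−(-11))) = ½·(793/24 − 39/4 + 195/8) = 143/6, so the D-coordinate is (143/6)/(143/2) = 1/3.
[DGF] = ½·((-4)·(-67/12−(-9/2)) + (-61/12)·(-9/2−2) + (9/2)·(2−(-67/12))) = ½·(13/3 + 793/24 + 273/8) = 143/4, so the E-coordinate is 1/2.
[DEG] = ½·((-4)·(-11−(-67/12)) + (-9)·(-67/12−2) + (-61/12)·(2−(-11))) = ½·(65/3 + 273/4 − 793/12) = 143/12, so the F-coordinate is 1/6.
Check: 1/3 + 1/2 + 1/6 = 1.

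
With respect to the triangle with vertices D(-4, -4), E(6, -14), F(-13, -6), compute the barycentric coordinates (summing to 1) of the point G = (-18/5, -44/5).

Signed area of the reference triangle: [DEF] = ½·((-4)·(-14−(-6)) + 6·(-6−(-4)) + (-13)·(-4−(-14))) = ½·(32 − 12 − 130) = -55.
[GEF] = ½·((-18/5)·(-14−(-6)) + 6·(-6−(-44/5)) + (-13)·(-44/5−(-14))) = ½·(144/5 + 84/5 − 338/5) = -11, so the D-coordinate is (-11)/(-55) = 1/5.
[DGF] = ½·((-4)·(-44/5−(-6)) + (-18/5)·(-6−(-4)) + (-13)·(-4−(-44/5))) = ½·(56/5 + 36/5 − 312/5) = -22, so the E-coordinate is 2/5.
[DEG] = ½·((-4)·(-14−(-44/5)) + 6·(-44/5−(-4)) + (-18/5)·(-4−(-14))) = ½·(104/5 − 144/5 − 36) = -22, so the F-coordinate is 2/5.
Check: 1/5 + 2/5 + 2/5 = 1.

(1/5, 2/5, 2/5)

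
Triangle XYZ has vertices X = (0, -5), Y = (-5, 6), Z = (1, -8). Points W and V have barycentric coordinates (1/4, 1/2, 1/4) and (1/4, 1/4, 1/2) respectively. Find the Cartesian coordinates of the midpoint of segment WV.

Barycentric coordinates of the midpoint are the average: (1/4, 3/8, 3/8).
Converting: (1/4)·X + (3/8)·Y + (3/8)·Z = (-3/2, -2).

(-3/2, -2)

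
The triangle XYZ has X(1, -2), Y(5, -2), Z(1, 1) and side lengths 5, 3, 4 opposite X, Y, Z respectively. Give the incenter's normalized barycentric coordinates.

(5/12, 1/4, 1/3)

The incenter has barycentric coordinates proportional to the opposite side lengths: (5 : 3 : 4).
Normalizing by 5+3+4 = 12 gives (5/12, 1/4, 1/3).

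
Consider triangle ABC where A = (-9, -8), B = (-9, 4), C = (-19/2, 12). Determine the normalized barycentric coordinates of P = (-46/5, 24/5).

Signed area of the reference triangle: [ABC] = ½·((-9)·(4−12) + (-9)·(12−(-8)) + (-19/2)·(-8−4)) = ½·(72 − 180 + 114) = 3.
[PBC] = ½·((-46/5)·(4−12) + (-9)·(12−(24/5)) + (-19/2)·(24/5−4)) = ½·(368/5 − 324/5 − 38/5) = 3/5, so the A-coordinate is (3/5)/3 = 1/5.
[APC] = ½·((-9)·(24/5−12) + (-46/5)·(12−(-8)) + (-19/2)·(-8−(24/5))) = ½·(324/5 − 184 + 608/5) = 6/5, so the B-coordinate is 2/5.
[ABP] = ½·((-9)·(4−(24/5)) + (-9)·(24/5−(-8)) + (-46/5)·(-8−4)) = ½·(36/5 − 576/5 + 552/5) = 6/5, so the C-coordinate is 2/5.

(1/5, 2/5, 2/5)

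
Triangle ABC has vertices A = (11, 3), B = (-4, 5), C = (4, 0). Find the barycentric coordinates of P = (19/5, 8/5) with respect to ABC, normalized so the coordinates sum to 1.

Signed area of the reference triangle: [ABC] = ½·(11·(5−0) + (-4)·(0−3) + 4·(3−5)) = ½·(55 + 12 − 8) = 59/2.
[PBC] = ½·((19/5)·(5−0) + (-4)·(0−(8/5)) + 4·(8/5−5)) = ½·(19 + 32/5 − 68/5) = 59/10, so the A-coordinate is (59/10)/(59/2) = 1/5.
[APC] = ½·(11·(8/5−0) + (19/5)·(0−3) + 4·(3−(8/5))) = ½·(88/5 − 57/5 + 28/5) = 59/10, so the B-coordinate is 1/5.
[ABP] = ½·(11·(5−(8/5)) + (-4)·(8/5−3) + (19/5)·(3−5)) = ½·(187/5 + 28/5 − 38/5) = 177/10, so the C-coordinate is 3/5.
Check: 1/5 + 1/5 + 3/5 = 1.

(1/5, 1/5, 3/5)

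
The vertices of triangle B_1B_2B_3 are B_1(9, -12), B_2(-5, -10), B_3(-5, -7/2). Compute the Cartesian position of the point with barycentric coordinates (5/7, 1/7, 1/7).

M = (5/7)·B_1 + (1/7)·B_2 + (1/7)·B_3.
x-coordinate: (5/7)·9 + (1/7)·(-5) + (1/7)·(-5) = 5.
y-coordinate: (5/7)·(-12) + (1/7)·(-10) + (1/7)·(-7/2) = -21/2.

(5, -21/2)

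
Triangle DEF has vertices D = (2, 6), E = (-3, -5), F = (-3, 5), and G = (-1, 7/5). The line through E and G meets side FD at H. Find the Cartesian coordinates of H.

(1/3, 17/3)

Barycentric coordinates of G with respect to DEF: (2/5, 2/5, 1/5).
On side FD the E-coordinate is zero; dropping G's E-weight 2/5 and renormalizing the remaining 1/5 : 2/5 gives weights 1/3, 2/3 on F, D.
H = (1/3)·(-3, 5) + (2/3)·(2, 6) = (1/3, 17/3).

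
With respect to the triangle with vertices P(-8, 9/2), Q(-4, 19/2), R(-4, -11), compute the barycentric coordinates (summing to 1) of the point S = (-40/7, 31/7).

Signed area of the reference triangle: [PQR] = ½·((-8)·(19/2−(-11)) + (-4)·(-11−(9/2)) + (-4)·(9/2−(19/2))) = ½·(-164 + 62 + 20) = -41.
[SQR] = ½·((-40/7)·(19/2−(-11)) + (-4)·(-11−(31/7)) + (-4)·(31/7−(19/2))) = ½·(-820/7 + 432/7 + 142/7) = -123/7, so the P-coordinate is (-123/7)/(-41) = 3/7.
[PSR] = ½·((-8)·(31/7−(-11)) + (-40/7)·(-11−(9/2)) + (-4)·(9/2−(31/7))) = ½·(-864/7 + 620/7 − 2/7) = -123/7, so the Q-coordinate is 3/7.
[PQS] = ½·((-8)·(19/2−(31/7)) + (-4)·(31/7−(9/2)) + (-40/7)·(9/2−(19/2))) = ½·(-284/7 + 2/7 + 200/7) = -41/7, so the R-coordinate is 1/7.

(3/7, 3/7, 1/7)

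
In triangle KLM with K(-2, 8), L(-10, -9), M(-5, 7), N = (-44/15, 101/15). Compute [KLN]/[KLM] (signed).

[KLM] = ½·((-2)·(-9−7) + (-10)·(7−8) + (-5)·(8−(-9))) = ½·(32 + 10 − 85) = -43/2.
[KLN] = ½·((-2)·(-9−(101/15)) + (-10)·(101/15−8) + (-44/15)·(8−(-9))) = ½·(472/15 + 38/3 − 748/15) = -43/15, so the ratio is (-43/15)/(-43/2) = 2/15.

2/15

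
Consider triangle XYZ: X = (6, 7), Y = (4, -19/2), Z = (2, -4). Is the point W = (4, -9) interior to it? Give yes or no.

yes

Barycentric coordinates of W: (1/44, 21/22, 1/44).
The three coordinates are positive, positive, positive; a point is interior exactly when all three are positive.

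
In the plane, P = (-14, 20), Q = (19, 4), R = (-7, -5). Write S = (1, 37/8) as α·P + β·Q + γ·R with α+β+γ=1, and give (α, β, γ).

Signed area of the reference triangle: [PQR] = ½·((-14)·(4−(-5)) + 19·(-5−20) + (-7)·(20−4)) = ½·(-126 − 475 − 112) = -713/2.
[SQR] = ½·(1·(4−(-5)) + 19·(-5−(37/8)) + (-7)·(37/8−4)) = ½·(9 − 1463/8 − 35/8) = -713/8, so the P-coordinate is (-713/8)/(-713/2) = 1/4.
[PSR] = ½·((-14)·(37/8−(-5)) + 1·(-5−20) + (-7)·(20−(37/8))) = ½·(-539/4 − 25 − 861/8) = -2139/16, so the Q-coordinate is 3/8.
[PQS] = ½·((-14)·(4−(37/8)) + 19·(37/8−20) + 1·(20−4)) = ½·(35/4 − 2337/8 + 16) = -2139/16, so the R-coordinate is 3/8.
Check: 1/4 + 3/8 + 3/8 = 1.

(1/4, 3/8, 3/8)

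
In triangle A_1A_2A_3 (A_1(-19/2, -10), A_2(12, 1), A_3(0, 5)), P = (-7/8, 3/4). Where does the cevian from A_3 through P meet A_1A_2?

Barycentric coordinates of P with respect to A_1A_2A_3: (1/4, 1/8, 5/8).
On side A_1A_2 the A_3-coordinate is zero; dropping P's A_3-weight 5/8 and renormalizing the remaining 1/4 : 1/8 gives weights 2/3, 1/3 on A_1, A_2.
Q = (2/3)·(-19/2, -10) + (1/3)·(12, 1) = (-7/3, -19/3).

(-7/3, -19/3)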